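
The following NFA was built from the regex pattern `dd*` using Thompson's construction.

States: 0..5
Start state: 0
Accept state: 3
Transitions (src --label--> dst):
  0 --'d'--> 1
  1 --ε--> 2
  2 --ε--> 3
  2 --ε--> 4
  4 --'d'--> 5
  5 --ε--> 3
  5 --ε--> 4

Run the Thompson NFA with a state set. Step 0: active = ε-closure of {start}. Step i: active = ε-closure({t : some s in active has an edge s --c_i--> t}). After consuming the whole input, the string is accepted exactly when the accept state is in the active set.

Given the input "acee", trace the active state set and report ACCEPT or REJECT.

S₀ = ε-closure({0}) = {0}
'a' @ 1: {}  — dead — no transitions
rest 'cee' ignored (set empty)
final: {}; accept 3 not in set

Answer: REJECT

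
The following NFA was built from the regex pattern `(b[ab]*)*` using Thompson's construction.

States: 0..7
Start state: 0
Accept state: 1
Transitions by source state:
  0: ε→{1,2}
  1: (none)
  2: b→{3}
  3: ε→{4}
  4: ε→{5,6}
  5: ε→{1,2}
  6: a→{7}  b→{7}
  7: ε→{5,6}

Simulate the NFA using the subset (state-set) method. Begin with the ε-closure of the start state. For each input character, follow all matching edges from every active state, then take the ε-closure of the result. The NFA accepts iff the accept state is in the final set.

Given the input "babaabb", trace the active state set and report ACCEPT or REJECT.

S₀ = ε-closure({0}) = {0,1,2}
'b' @ 1: {1,2,3,4,5,6}  (accept∈set)
'a' @ 2: {1,2,5,6,7}  (accept∈set)
'b' @ 3: {1,2,3,4,5,6,7}  (accept∈set)
'a' @ 4: {1,2,5,6,7}  (accept∈set)
'a' @ 5: {1,2,5,6,7}  (accept∈set)
'b' @ 6: {1,2,3,4,5,6,7}  (accept∈set)
'b' @ 7: {1,2,3,4,5,6,7}  (accept∈set)
after full input: {1,2,3,4,5,6,7}  (accept=1 in)

Answer: ACCEPT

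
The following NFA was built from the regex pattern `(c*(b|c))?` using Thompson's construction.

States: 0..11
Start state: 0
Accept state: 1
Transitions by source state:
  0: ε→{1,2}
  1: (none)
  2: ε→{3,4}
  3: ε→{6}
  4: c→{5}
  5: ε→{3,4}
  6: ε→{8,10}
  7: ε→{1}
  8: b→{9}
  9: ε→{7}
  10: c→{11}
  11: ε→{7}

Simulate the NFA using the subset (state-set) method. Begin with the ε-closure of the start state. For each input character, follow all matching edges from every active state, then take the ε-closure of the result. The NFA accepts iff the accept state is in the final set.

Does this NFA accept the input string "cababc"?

initial (ε-close {0}): {0,1,2,3,4,6,8,10}
'c' @ 1: {1,3,4,5,6,7,8,10,11}  ✓accept
'a' @ 2: {}  — dead — no transitions
rest 'babc' ignored (set empty)
final: {}; accept 1 not in set

Answer: REJECT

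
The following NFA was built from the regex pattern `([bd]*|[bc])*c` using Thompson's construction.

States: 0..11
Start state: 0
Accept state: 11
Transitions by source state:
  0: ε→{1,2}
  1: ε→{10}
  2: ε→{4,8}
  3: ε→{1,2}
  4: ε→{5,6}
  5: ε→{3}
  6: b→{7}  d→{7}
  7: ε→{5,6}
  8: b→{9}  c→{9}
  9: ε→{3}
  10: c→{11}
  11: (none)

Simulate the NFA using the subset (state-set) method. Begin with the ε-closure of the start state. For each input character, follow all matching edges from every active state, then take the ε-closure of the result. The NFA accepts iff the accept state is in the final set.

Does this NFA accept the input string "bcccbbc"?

Answer: ACCEPT

Trace:
start: ε-closure({0}) = {0,1,2,3,4,5,6,8,10}
'b' @ 1: {1,2,3,4,5,6,7,8,9,10}
'c' @ 2: {1,2,3,4,5,6,8,9,10,11}  ✓accept
'c' @ 3: {1,2,3,4,5,6,8,9,10,11}  ✓accept
'c' @ 4: {1,2,3,4,5,6,8,9,10,11}  ✓accept
'b' @ 5: {1,2,3,4,5,6,7,8,9,10}
'b' @ 6: {1,2,3,4,5,6,7,8,9,10}
'c' @ 7: {1,2,3,4,5,6,8,9,10,11}  ✓accept
final: {1,2,3,4,5,6,8,9,10,11}; accept 11 in set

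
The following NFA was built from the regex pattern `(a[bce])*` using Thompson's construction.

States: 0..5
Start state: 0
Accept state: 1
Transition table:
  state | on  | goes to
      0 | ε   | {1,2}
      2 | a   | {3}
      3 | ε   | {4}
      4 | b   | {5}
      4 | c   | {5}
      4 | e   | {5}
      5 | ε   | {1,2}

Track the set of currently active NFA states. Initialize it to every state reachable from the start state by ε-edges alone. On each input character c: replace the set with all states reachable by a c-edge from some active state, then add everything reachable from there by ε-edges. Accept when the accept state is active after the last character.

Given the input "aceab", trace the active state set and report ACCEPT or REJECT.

Answer: REJECT

Steps:
start: ε-closure({0}) = {0,1,2}
'a' @ 1: {3,4}
'c' @ 2: {1,2,5}  [accepting]
'e' @ 3: {}  — dead — no transitions
rest 'ab' ignored (set empty)
final: {}; accept 1 not in set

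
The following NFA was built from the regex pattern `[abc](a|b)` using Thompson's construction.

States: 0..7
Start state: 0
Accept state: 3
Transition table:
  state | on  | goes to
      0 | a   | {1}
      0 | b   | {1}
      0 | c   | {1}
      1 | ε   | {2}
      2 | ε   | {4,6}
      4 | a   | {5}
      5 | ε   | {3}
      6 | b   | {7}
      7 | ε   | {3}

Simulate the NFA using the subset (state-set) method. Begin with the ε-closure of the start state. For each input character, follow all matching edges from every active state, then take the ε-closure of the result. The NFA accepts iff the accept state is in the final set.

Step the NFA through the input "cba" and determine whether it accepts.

S₀ = ε-closure({0}) = {0}
'c' @ 1: {1,2,4,6}
'b' @ 2: {3,7}  ✓accept
'a' @ 3: {}  — dead — no transitions
after full input: {}  (accept=3 not in)

Answer: REJECT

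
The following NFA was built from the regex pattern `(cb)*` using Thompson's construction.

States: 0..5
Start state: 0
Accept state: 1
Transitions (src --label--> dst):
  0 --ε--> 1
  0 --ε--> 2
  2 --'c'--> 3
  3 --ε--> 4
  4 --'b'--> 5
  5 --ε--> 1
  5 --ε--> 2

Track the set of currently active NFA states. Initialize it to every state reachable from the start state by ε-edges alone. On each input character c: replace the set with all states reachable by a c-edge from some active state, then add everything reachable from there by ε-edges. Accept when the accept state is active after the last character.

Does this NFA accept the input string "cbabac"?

Answer: REJECT

Steps:
initial (ε-close {0}): {0,1,2}
'c' @ 1: {3,4}
'b' @ 2: {1,2,5}  ✓accept
'a' @ 3: {}  — dead — no transitions
rest 'bac' ignored (set empty)
after full input: {}  (accept=1 not in)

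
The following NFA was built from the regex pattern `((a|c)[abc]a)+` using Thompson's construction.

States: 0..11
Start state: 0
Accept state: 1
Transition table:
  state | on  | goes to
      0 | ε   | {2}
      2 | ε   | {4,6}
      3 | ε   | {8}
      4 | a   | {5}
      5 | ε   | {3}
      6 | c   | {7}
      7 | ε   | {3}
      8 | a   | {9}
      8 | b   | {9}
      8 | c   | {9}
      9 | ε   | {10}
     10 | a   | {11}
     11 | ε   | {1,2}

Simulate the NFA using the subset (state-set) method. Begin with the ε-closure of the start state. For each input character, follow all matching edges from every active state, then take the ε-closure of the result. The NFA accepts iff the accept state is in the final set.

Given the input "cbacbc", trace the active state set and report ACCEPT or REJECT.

Answer: REJECT

Steps:
initial (ε-close {0}): {0,2,4,6}
'c' @ 1: {3,7,8}
'b' @ 2: {9,10}
'a' @ 3: {1,2,4,6,11}  [accepting]
'c' @ 4: {3,7,8}
'b' @ 5: {9,10}
'c' @ 6: {}  — no active states
final: {}; accept 1 not in set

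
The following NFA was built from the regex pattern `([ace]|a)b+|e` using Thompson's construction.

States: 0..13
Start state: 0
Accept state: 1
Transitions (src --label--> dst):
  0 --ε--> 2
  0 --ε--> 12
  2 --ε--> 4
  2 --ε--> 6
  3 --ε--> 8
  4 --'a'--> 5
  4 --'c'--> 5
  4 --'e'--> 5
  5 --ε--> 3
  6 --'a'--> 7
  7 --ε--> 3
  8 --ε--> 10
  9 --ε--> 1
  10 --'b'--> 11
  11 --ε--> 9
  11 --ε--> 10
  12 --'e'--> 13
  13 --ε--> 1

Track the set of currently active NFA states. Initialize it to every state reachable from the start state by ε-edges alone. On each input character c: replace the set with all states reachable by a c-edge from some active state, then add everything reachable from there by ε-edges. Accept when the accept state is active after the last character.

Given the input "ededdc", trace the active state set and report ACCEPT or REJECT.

S₀ = ε-closure({0}) = {0,2,4,6,12}
'e' @ 1: {1,3,5,8,10,13}  [accepting]
'd' @ 2: {}  — state set empty
rest 'eddc' ignored (set empty)
end set {} — state 1 not in

Answer: REJECT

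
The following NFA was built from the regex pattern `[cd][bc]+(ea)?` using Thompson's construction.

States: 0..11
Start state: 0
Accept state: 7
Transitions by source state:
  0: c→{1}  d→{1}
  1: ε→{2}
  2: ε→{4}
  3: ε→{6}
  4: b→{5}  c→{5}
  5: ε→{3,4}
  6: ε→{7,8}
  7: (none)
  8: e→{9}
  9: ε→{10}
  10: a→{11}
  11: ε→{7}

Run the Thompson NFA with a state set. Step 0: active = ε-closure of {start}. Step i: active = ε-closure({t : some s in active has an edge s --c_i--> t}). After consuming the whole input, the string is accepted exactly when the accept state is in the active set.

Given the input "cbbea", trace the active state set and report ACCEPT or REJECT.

S₀ = ε-closure({0}) = {0}
'c' @ 1: {1,2,4}
'b' @ 2: {3,4,5,6,7,8}  (accept∈set)
'b' @ 3: {3,4,5,6,7,8}  (accept∈set)
'e' @ 4: {9,10}
'a' @ 5: {7,11}  (accept∈set)
after full input: {7,11}  (accept=7 in)

Answer: ACCEPT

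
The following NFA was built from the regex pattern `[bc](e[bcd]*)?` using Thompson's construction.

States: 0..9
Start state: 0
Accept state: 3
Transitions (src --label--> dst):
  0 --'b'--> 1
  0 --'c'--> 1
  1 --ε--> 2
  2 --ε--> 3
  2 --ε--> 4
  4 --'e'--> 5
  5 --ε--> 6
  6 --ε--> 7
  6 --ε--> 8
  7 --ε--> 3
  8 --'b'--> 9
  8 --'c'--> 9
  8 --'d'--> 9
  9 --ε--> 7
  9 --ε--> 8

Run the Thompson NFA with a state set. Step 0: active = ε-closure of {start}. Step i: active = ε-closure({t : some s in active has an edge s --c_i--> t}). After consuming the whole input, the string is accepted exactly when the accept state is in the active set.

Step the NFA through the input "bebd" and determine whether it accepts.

Answer: ACCEPT

Derivation:
S₀ = ε-closure({0}) = {0}
'b' @ 1: {1,2,3,4}  [accepting]
'e' @ 2: {3,5,6,7,8}  [accepting]
'b' @ 3: {3,7,8,9}  [accepting]
'd' @ 4: {3,7,8,9}  [accepting]
final: {3,7,8,9}; accept 3 in set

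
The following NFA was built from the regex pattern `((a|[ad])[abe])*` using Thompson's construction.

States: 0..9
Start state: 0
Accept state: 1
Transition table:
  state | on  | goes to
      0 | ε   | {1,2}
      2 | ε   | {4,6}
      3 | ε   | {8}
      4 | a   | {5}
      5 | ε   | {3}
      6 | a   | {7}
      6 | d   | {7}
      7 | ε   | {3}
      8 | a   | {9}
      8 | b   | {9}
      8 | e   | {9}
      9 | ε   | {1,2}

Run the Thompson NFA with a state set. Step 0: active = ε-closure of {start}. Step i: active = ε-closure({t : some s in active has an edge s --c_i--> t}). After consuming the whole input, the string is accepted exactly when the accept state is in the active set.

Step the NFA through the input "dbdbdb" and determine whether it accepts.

initial (ε-close {0}): {0,1,2,4,6}
'd' @ 1: {3,7,8}
'b' @ 2: {1,2,4,6,9}  [accepting]
'd' @ 3: {3,7,8}
'b' @ 4: {1,2,4,6,9}  [accepting]
'd' @ 5: {3,7,8}
'b' @ 6: {1,2,4,6,9}  [accepting]
final: {1,2,4,6,9}; accept 1 in set

Answer: ACCEPT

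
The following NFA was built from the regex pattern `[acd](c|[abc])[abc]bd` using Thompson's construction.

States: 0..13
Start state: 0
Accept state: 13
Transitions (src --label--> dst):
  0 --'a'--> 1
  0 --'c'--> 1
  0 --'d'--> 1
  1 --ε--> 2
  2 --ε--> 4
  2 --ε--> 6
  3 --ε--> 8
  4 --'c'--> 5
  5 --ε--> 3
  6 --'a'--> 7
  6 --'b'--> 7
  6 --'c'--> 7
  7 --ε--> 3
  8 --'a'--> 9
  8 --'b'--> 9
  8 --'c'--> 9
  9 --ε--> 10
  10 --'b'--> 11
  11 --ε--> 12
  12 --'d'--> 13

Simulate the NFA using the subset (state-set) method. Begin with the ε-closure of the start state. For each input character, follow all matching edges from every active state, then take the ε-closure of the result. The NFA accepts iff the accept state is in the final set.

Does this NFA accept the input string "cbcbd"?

Answer: ACCEPT

Steps:
start: ε-closure({0}) = {0}
'c' @ 1: {1,2,4,6}
'b' @ 2: {3,7,8}
'c' @ 3: {9,10}
'b' @ 4: {11,12}
'd' @ 5: {13}  ✓accept
final: {13}; accept 13 in set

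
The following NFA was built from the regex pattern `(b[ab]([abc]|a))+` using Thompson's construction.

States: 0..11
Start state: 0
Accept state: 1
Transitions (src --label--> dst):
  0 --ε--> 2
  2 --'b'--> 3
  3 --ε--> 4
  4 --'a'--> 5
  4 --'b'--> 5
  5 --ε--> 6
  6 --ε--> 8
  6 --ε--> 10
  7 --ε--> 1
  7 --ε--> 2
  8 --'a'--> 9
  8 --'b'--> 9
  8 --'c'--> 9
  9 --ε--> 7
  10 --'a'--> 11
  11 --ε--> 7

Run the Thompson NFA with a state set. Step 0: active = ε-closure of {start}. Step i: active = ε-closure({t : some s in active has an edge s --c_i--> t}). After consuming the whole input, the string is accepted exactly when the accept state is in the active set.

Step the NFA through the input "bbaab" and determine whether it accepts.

Answer: REJECT

Derivation:
S₀ = ε-closure({0}) = {0,2}
'b' @ 1: {3,4}
'b' @ 2: {5,6,8,10}
'a' @ 3: {1,2,7,9,11}  ✓accept
'a' @ 4: {}  — state set empty
rest 'b' ignored (set empty)
after full input: {}  (accept=1 not in)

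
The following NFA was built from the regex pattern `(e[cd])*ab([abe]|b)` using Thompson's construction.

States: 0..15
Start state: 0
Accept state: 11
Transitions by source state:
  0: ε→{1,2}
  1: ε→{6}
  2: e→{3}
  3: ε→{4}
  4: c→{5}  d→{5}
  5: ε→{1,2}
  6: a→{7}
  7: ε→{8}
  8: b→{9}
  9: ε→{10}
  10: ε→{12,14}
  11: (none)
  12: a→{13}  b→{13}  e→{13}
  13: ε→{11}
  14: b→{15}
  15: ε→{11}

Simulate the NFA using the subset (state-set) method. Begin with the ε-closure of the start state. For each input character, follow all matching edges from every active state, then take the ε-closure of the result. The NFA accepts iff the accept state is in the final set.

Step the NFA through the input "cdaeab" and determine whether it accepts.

S₀ = ε-closure({0}) = {0,1,2,6}
'c' @ 1: {}  — state set empty
rest 'daeab' ignored (set empty)
end set {} — state 11 not in

Answer: REJECT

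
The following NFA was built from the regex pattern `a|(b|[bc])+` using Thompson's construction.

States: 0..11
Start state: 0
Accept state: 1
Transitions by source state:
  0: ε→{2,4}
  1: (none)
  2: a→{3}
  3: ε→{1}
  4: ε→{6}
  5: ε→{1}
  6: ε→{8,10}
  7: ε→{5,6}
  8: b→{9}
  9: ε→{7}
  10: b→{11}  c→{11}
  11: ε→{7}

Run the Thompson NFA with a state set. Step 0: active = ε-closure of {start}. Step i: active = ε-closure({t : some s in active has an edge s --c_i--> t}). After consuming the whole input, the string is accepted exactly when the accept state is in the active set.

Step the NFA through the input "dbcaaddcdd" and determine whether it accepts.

Answer: REJECT

Trace:
start: ε-closure({0}) = {0,2,4,6,8,10}
'd' @ 1: {}  — no active states
rest 'bcaaddcdd' ignored (set empty)
end set {} — state 1 not in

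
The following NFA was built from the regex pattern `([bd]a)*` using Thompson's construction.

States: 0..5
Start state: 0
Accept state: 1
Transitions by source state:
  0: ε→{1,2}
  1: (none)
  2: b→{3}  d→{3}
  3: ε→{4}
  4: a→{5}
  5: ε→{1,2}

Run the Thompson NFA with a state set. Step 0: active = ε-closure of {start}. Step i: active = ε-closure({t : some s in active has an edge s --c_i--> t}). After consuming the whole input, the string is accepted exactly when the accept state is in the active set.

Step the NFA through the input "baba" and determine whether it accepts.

S₀ = ε-closure({0}) = {0,1,2}
'b' @ 1: {3,4}
'a' @ 2: {1,2,5}  [accepting]
'b' @ 3: {3,4}
'a' @ 4: {1,2,5}  [accepting]
after full input: {1,2,5}  (accept=1 in)

Answer: ACCEPT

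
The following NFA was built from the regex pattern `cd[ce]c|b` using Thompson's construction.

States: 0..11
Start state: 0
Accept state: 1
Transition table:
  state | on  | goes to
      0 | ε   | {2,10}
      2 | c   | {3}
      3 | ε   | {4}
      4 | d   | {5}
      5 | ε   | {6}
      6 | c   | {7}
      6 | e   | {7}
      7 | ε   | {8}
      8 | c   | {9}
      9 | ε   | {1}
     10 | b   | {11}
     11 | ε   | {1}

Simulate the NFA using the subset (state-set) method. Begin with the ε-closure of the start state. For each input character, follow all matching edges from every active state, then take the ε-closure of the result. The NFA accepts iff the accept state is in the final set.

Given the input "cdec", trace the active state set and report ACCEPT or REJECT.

start: ε-closure({0}) = {0,2,10}
'c' @ 1: {3,4}
'd' @ 2: {5,6}
'e' @ 3: {7,8}
'c' @ 4: {1,9}  (accept∈set)
end set {1,9} — state 1 in

Answer: ACCEPT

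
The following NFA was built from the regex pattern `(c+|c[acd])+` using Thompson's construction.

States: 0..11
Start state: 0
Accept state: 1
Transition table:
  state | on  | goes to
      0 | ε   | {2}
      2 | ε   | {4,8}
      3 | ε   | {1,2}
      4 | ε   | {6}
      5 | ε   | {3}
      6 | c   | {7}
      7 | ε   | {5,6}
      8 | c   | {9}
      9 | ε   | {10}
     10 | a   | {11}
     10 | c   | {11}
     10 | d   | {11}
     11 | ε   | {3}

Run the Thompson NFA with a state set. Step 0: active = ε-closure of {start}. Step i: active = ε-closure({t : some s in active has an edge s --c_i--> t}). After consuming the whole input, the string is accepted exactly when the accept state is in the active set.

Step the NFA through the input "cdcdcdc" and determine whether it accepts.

Answer: ACCEPT

Trace:
initial (ε-close {0}): {0,2,4,6,8}
'c' @ 1: {1,2,3,4,5,6,7,8,9,10}  [accepting]
'd' @ 2: {1,2,3,4,6,8,11}  [accepting]
'c' @ 3: {1,2,3,4,5,6,7,8,9,10}  [accepting]
'd' @ 4: {1,2,3,4,6,8,11}  [accepting]
'c' @ 5: {1,2,3,4,5,6,7,8,9,10}  [accepting]
'd' @ 6: {1,2,3,4,6,8,11}  [accepting]
'c' @ 7: {1,2,3,4,5,6,7,8,9,10}  [accepting]
final: {1,2,3,4,5,6,7,8,9,10}; accept 1 in set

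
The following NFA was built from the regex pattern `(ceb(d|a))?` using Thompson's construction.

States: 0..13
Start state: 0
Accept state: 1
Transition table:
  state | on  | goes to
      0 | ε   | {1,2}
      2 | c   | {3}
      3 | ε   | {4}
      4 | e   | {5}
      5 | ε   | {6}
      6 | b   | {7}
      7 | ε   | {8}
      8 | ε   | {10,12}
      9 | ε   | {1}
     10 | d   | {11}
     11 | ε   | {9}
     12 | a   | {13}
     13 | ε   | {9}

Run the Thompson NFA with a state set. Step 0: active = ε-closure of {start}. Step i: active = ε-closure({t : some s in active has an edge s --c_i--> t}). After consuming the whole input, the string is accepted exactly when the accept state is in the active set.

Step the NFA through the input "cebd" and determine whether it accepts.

initial (ε-close {0}): {0,1,2}
'c' @ 1: {3,4}
'e' @ 2: {5,6}
'b' @ 3: {7,8,10,12}
'd' @ 4: {1,9,11}  ✓accept
after full input: {1,9,11}  (accept=1 in)

Answer: ACCEPT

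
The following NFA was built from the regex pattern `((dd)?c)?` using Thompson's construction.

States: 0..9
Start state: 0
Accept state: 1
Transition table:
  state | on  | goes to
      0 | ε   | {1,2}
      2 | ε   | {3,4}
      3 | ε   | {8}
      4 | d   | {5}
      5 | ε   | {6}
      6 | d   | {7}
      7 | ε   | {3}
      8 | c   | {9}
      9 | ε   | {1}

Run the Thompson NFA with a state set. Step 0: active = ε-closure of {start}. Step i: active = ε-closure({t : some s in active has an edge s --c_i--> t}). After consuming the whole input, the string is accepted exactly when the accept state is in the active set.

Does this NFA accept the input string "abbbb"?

Answer: REJECT

Trace:
initial (ε-close {0}): {0,1,2,3,4,8}
'a' @ 1: {}  — state set empty
rest 'bbbb' ignored (set empty)
after full input: {}  (accept=1 not in)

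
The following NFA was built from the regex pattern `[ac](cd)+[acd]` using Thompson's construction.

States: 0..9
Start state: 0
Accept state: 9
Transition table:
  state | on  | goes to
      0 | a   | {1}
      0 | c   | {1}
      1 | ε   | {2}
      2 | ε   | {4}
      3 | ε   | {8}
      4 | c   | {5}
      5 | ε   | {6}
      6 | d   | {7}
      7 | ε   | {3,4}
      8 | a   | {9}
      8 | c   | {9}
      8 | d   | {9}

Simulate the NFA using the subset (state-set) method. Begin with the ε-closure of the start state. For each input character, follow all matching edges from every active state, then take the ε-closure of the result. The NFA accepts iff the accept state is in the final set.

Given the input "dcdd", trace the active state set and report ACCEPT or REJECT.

Answer: REJECT

Derivation:
start: ε-closure({0}) = {0}
'd' @ 1: {}  — state set empty
rest 'cdd' ignored (set empty)
after full input: {}  (accept=9 not in)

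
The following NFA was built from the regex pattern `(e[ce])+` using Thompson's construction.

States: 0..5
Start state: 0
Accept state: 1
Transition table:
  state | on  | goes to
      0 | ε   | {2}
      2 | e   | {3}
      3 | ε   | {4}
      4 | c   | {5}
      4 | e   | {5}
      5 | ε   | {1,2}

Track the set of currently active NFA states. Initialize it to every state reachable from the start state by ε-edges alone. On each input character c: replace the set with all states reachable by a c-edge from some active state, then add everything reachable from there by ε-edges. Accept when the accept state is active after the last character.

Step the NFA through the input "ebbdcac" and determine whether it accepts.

S₀ = ε-closure({0}) = {0,2}
'e' @ 1: {3,4}
'b' @ 2: {}  — state set empty
rest 'bdcac' ignored (set empty)
after full input: {}  (accept=1 not in)

Answer: REJECT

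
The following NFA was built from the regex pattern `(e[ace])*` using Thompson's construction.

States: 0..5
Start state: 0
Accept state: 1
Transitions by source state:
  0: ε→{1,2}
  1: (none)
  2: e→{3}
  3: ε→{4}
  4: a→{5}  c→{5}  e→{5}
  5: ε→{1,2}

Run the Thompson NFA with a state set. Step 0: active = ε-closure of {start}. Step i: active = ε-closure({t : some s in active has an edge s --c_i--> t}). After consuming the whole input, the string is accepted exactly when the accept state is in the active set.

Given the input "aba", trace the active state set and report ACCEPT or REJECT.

S₀ = ε-closure({0}) = {0,1,2}
'a' @ 1: {}  — state set empty
rest 'ba' ignored (set empty)
final: {}; accept 1 not in set

Answer: REJECT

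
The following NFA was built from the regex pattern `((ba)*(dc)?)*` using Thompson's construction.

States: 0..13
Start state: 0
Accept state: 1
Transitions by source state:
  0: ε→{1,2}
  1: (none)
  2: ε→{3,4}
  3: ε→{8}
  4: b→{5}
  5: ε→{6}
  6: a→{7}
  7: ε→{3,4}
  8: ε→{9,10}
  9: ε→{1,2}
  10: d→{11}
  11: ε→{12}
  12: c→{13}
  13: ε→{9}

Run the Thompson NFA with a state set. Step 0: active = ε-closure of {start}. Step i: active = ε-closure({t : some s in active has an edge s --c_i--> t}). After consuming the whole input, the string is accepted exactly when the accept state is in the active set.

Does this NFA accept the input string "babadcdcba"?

Answer: ACCEPT

Steps:
S₀ = ε-closure({0}) = {0,1,2,3,4,8,9,10}
'b' @ 1: {5,6}
'a' @ 2: {1,2,3,4,7,8,9,10}  (accept∈set)
'b' @ 3: {5,6}
'a' @ 4: {1,2,3,4,7,8,9,10}  (accept∈set)
'd' @ 5: {11,12}
'c' @ 6: {1,2,3,4,8,9,10,13}  (accept∈set)
'd' @ 7: {11,12}
'c' @ 8: {1,2,3,4,8,9,10,13}  (accept∈set)
'b' @ 9: {5,6}
'a' @ 10: {1,2,3,4,7,8,9,10}  (accept∈set)
end set {1,2,3,4,7,8,9,10} — state 1 in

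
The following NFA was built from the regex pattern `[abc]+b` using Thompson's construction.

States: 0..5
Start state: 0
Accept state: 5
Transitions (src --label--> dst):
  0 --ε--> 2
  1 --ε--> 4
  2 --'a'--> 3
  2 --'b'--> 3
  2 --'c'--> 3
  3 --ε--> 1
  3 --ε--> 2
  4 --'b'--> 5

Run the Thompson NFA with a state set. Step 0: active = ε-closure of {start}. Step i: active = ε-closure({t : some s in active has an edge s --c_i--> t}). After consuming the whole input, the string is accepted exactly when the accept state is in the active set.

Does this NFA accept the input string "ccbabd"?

S₀ = ε-closure({0}) = {0,2}
'c' @ 1: {1,2,3,4}
'c' @ 2: {1,2,3,4}
'b' @ 3: {1,2,3,4,5}  [accepting]
'a' @ 4: {1,2,3,4}
'b' @ 5: {1,2,3,4,5}  [accepting]
'd' @ 6: {}  — state set empty
after full input: {}  (accept=5 not in)

Answer: REJECT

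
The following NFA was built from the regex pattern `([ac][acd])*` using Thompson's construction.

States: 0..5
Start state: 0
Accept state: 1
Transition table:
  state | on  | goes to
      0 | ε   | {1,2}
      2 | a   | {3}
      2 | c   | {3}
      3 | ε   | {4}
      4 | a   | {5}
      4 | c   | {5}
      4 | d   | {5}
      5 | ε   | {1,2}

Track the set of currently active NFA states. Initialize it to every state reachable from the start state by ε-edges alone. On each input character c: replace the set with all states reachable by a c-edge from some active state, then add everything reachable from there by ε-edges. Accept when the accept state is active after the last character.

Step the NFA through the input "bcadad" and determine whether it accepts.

initial (ε-close {0}): {0,1,2}
'b' @ 1: {}  — dead — no transitions
rest 'cadad' ignored (set empty)
final: {}; accept 1 not in set

Answer: REJECT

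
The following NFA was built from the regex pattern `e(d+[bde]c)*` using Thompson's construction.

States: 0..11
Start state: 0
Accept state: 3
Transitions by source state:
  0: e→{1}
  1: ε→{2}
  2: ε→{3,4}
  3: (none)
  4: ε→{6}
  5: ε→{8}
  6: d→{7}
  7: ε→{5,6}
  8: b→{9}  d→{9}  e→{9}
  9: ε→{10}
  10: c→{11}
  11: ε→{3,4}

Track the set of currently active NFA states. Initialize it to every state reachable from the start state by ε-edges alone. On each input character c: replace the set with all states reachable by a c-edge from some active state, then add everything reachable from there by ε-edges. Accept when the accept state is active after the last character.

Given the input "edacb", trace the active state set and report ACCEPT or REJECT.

Answer: REJECT

Trace:
start: ε-closure({0}) = {0}
'e' @ 1: {1,2,3,4,6}  ✓accept
'd' @ 2: {5,6,7,8}
'a' @ 3: {}  — dead — no transitions
rest 'cb' ignored (set empty)
after full input: {}  (accept=3 not in)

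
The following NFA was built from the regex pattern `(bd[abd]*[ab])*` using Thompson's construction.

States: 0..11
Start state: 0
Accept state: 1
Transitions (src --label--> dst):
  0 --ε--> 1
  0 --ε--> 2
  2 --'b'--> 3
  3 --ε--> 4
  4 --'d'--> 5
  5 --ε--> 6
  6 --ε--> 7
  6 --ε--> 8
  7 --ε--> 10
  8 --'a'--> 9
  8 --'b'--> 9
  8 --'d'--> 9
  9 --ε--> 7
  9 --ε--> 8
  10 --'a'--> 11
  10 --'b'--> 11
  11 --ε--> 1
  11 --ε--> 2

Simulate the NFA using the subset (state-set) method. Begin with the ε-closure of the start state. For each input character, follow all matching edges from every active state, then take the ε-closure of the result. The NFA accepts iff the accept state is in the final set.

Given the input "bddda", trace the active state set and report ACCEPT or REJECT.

initial (ε-close {0}): {0,1,2}
'b' @ 1: {3,4}
'd' @ 2: {5,6,7,8,10}
'd' @ 3: {7,8,9,10}
'd' @ 4: {7,8,9,10}
'a' @ 5: {1,2,7,8,9,10,11}  (accept∈set)
final: {1,2,7,8,9,10,11}; accept 1 in set

Answer: ACCEPT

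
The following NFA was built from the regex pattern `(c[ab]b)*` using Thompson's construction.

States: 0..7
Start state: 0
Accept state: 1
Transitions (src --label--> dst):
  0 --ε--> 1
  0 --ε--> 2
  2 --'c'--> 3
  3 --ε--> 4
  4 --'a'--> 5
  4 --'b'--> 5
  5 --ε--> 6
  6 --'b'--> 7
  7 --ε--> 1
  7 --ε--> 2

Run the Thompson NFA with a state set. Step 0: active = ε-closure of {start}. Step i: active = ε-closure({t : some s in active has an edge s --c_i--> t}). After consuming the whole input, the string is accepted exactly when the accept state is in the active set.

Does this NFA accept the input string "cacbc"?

Answer: REJECT

Derivation:
start: ε-closure({0}) = {0,1,2}
'c' @ 1: {3,4}
'a' @ 2: {5,6}
'c' @ 3: {}  — dead — no transitions
rest 'bc' ignored (set empty)
end set {} — state 1 not in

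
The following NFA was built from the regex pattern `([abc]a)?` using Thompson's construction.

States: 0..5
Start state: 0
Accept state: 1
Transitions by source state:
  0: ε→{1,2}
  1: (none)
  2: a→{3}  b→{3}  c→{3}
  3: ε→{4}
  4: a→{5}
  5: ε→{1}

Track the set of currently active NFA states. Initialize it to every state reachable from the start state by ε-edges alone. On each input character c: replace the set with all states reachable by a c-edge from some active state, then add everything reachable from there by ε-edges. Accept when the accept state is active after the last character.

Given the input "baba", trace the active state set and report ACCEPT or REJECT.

initial (ε-close {0}): {0,1,2}
'b' @ 1: {3,4}
'a' @ 2: {1,5}  [accepting]
'b' @ 3: {}  — no active states
rest 'a' ignored (set empty)
final: {}; accept 1 not in set

Answer: REJECT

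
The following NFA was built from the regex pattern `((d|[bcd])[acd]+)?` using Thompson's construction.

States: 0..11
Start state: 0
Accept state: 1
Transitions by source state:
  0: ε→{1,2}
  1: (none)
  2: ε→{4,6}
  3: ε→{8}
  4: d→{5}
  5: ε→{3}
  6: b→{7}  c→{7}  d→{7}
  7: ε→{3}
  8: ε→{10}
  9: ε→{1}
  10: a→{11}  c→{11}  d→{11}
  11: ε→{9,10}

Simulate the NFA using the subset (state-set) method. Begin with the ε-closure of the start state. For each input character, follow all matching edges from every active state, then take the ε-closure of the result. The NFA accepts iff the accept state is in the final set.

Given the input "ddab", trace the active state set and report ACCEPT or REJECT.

Answer: REJECT

Steps:
start: ε-closure({0}) = {0,1,2,4,6}
'd' @ 1: {3,5,7,8,10}
'd' @ 2: {1,9,10,11}  [accepting]
'a' @ 3: {1,9,10,11}  [accepting]
'b' @ 4: {}  — no active states
after full input: {}  (accept=1 not in)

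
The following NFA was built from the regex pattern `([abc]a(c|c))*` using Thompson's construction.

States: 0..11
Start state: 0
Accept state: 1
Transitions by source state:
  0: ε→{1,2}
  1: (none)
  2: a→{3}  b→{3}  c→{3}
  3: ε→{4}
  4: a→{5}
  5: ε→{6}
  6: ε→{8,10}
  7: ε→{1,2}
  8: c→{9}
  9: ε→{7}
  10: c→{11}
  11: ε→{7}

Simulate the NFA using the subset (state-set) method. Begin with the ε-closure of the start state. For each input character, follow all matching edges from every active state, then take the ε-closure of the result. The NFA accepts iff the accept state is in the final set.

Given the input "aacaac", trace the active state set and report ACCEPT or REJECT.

Answer: ACCEPT

Derivation:
S₀ = ε-closure({0}) = {0,1,2}
'a' @ 1: {3,4}
'a' @ 2: {5,6,8,10}
'c' @ 3: {1,2,7,9,11}  (accept∈set)
'a' @ 4: {3,4}
'a' @ 5: {5,6,8,10}
'c' @ 6: {1,2,7,9,11}  (accept∈set)
final: {1,2,7,9,11}; accept 1 in set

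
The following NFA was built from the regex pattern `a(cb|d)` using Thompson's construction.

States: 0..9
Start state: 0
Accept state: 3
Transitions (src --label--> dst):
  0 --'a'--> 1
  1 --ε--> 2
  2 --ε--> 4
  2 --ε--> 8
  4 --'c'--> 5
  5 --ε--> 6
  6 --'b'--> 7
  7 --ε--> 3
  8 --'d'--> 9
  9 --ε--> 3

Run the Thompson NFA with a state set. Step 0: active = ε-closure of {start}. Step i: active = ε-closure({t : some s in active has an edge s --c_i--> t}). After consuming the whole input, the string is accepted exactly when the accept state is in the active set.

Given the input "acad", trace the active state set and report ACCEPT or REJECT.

start: ε-closure({0}) = {0}
'a' @ 1: {1,2,4,8}
'c' @ 2: {5,6}
'a' @ 3: {}  — dead — no transitions
rest 'd' ignored (set empty)
final: {}; accept 3 not in set

Answer: REJECT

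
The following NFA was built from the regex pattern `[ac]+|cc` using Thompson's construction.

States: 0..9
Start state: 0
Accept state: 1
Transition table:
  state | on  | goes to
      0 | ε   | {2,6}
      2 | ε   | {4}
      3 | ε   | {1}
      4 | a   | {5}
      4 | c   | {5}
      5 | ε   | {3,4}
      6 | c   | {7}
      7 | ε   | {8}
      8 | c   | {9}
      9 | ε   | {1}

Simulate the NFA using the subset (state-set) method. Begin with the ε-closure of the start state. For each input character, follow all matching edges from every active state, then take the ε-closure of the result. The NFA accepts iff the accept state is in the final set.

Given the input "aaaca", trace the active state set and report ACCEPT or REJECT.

Answer: ACCEPT

Trace:
start: ε-closure({0}) = {0,2,4,6}
'a' @ 1: {1,3,4,5}  ✓accept
'a' @ 2: {1,3,4,5}  ✓accept
'a' @ 3: {1,3,4,5}  ✓accept
'c' @ 4: {1,3,4,5}  ✓accept
'a' @ 5: {1,3,4,5}  ✓accept
final: {1,3,4,5}; accept 1 in set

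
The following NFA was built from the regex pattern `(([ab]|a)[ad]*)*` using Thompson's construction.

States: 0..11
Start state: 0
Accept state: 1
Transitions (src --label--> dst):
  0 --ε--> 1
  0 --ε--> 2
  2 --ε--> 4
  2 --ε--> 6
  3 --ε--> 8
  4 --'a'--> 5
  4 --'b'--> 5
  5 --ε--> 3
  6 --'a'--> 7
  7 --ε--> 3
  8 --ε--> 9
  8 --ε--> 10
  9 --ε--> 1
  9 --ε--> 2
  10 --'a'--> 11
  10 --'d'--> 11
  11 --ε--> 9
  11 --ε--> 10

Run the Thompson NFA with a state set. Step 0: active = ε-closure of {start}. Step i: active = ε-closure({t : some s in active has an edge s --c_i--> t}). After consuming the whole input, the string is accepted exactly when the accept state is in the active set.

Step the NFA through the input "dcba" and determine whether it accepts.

S₀ = ε-closure({0}) = {0,1,2,4,6}
'd' @ 1: {}  — dead — no transitions
rest 'cba' ignored (set empty)
after full input: {}  (accept=1 not in)

Answer: REJECT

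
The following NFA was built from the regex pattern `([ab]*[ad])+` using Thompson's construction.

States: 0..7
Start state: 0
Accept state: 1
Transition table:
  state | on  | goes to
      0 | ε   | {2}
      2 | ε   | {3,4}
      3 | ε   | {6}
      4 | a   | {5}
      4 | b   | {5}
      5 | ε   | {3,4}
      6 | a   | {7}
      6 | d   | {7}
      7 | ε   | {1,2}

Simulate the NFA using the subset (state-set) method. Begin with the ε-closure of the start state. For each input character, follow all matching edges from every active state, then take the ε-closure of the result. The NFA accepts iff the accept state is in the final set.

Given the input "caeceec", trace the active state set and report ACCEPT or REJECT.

Answer: REJECT

Steps:
initial (ε-close {0}): {0,2,3,4,6}
'c' @ 1: {}  — dead — no transitions
rest 'aeceec' ignored (set empty)
end set {} — state 1 not in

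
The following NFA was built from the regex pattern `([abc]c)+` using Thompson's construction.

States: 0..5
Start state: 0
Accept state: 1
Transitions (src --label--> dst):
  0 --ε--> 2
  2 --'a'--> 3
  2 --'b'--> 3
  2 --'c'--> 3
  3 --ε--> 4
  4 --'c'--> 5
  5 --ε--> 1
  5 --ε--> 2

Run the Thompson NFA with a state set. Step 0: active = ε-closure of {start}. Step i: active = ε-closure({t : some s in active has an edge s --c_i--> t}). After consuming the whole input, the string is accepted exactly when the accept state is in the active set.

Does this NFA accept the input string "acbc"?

initial (ε-close {0}): {0,2}
'a' @ 1: {3,4}
'c' @ 2: {1,2,5}  (accept∈set)
'b' @ 3: {3,4}
'c' @ 4: {1,2,5}  (accept∈set)
after full input: {1,2,5}  (accept=1 in)

Answer: ACCEPT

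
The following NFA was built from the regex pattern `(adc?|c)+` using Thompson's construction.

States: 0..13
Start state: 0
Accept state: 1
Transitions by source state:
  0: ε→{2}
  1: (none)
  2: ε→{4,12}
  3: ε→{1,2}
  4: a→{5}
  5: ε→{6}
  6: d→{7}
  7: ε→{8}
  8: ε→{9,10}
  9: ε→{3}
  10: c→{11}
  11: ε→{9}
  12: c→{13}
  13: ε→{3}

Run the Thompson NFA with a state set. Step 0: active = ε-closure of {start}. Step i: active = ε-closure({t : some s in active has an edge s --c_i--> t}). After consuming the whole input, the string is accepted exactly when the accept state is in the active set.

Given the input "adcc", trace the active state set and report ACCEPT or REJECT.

S₀ = ε-closure({0}) = {0,2,4,12}
'a' @ 1: {5,6}
'd' @ 2: {1,2,3,4,7,8,9,10,12}  ✓accept
'c' @ 3: {1,2,3,4,9,11,12,13}  ✓accept
'c' @ 4: {1,2,3,4,12,13}  ✓accept
end set {1,2,3,4,12,13} — state 1 in

Answer: ACCEPT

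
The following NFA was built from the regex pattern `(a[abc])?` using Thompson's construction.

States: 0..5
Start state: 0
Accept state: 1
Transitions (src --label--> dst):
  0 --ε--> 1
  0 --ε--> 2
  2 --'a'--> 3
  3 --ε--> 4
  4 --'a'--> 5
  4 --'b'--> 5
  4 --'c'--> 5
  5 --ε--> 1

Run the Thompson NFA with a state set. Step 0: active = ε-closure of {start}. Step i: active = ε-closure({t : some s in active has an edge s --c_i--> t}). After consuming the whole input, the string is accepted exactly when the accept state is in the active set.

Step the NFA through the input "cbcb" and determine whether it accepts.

Answer: REJECT

Steps:
initial (ε-close {0}): {0,1,2}
'c' @ 1: {}  — dead — no transitions
rest 'bcb' ignored (set empty)
after full input: {}  (accept=1 not in)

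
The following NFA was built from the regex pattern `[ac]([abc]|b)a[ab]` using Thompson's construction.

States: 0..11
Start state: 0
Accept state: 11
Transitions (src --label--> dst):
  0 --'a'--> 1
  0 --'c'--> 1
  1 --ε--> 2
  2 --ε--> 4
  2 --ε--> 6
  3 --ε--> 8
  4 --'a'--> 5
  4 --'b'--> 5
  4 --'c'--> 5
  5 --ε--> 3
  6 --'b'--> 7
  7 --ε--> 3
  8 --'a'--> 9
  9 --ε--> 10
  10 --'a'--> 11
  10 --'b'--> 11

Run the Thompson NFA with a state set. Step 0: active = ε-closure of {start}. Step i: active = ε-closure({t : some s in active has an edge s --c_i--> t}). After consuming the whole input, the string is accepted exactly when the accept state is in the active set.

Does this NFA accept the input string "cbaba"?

initial (ε-close {0}): {0}
'c' @ 1: {1,2,4,6}
'b' @ 2: {3,5,7,8}
'a' @ 3: {9,10}
'b' @ 4: {11}  ✓accept
'a' @ 5: {}  — no active states
final: {}; accept 11 not in set

Answer: REJECT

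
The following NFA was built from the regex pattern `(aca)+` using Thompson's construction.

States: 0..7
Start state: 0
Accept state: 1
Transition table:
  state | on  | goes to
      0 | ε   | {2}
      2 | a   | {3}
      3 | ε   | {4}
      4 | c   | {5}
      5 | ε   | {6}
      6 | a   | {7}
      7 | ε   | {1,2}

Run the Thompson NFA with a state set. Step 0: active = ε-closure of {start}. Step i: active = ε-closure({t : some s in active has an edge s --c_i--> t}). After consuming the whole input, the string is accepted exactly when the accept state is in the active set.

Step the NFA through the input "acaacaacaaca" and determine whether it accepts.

initial (ε-close {0}): {0,2}
'a' @ 1: {3,4}
'c' @ 2: {5,6}
'a' @ 3: {1,2,7}  [accepting]
'a' @ 4: {3,4}
'c' @ 5: {5,6}
'a' @ 6: {1,2,7}  [accepting]
'a' @ 7: {3,4}
'c' @ 8: {5,6}
'a' @ 9: {1,2,7}  [accepting]
'a' @ 10: {3,4}
'c' @ 11: {5,6}
'a' @ 12: {1,2,7}  [accepting]
final: {1,2,7}; accept 1 in set

Answer: ACCEPT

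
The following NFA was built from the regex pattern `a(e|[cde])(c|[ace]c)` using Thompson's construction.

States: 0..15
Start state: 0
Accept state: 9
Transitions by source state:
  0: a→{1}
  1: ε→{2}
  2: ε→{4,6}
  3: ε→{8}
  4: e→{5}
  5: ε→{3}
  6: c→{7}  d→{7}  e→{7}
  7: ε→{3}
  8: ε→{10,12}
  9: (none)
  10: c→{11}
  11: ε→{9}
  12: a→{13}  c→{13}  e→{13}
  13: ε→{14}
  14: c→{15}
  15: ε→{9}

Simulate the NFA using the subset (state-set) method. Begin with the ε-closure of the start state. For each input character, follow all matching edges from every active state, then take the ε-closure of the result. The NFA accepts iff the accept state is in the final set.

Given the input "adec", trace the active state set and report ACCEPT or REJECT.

Answer: ACCEPT

Steps:
S₀ = ε-closure({0}) = {0}
'a' @ 1: {1,2,4,6}
'd' @ 2: {3,7,8,10,12}
'e' @ 3: {13,14}
'c' @ 4: {9,15}  (accept∈set)
final: {9,15}; accept 9 in set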